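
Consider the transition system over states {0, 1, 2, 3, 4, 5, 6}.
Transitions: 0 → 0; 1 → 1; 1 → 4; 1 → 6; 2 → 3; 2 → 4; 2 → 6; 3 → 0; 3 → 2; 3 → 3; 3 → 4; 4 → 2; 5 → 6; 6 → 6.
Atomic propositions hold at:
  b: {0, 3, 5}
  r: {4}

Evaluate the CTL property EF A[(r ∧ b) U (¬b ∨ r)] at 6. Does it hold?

Sat(r ∧ b) = ∅
Sat(¬b) = {1, 2, 4, 6}
Sat(¬b ∨ r) = {1, 2, 4, 6}
A[(r ∧ b) U (¬b ∨ r)]: least fixpoint, start Z0 = Sat((¬b ∨ r)) = {1, 2, 4, 6}, add states in Sat(r ∧ b) with every successor in Z. Already a fixed point.
Sat(A[(r ∧ b) U (¬b ∨ r)]) = {1, 2, 4, 6}
EF A[(r ∧ b) U (¬b ∨ r)]: least fixpoint, start Z0 = {1, 2, 4, 6}, add states with some successor in Z. Z1 = {1, 2, 3, 4, 5, 6}; fixed.
Sat(EF A[(r ∧ b) U (¬b ∨ r)]) = {1, 2, 3, 4, 5, 6}
6 ∈ Sat(EF A[(r ∧ b) U (¬b ∨ r)]) = {1, 2, 3, 4, 5, 6}, so the formula holds at 6.

Yes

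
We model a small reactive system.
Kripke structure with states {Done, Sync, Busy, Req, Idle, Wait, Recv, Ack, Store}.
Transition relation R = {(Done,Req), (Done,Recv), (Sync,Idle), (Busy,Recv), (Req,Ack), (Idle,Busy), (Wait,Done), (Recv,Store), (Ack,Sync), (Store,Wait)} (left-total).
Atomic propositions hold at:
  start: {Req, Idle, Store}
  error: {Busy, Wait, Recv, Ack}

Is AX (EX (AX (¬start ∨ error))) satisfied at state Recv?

Yes

Sat(¬start) = {Done, Sync, Busy, Wait, Recv, Ack}
Sat(¬start ∨ error) = {Done, Sync, Busy, Wait, Recv, Ack}
Sat(AX (¬start ∨ error)) = {s : every successor in {Done, Sync, Busy, Wait, Recv, Ack}} = {Busy, Req, Idle, Wait, Ack, Store}
Sat(EX (AX (¬start ∨ error))) = {s : some successor in {Busy, Req, Idle, Wait, Ack, Store}} = {Done, Sync, Req, Idle, Recv, Store}
Sat(AX (EX (AX (¬start ∨ error)))) = {s : every successor in {Done, Sync, Req, Idle, Recv, Store}} = {Done, Sync, Busy, Wait, Recv, Ack}
Recv ∈ Sat(AX (EX (AX (¬start ∨ error)))) = {Done, Sync, Busy, Wait, Recv, Ack}, so the formula holds at Recv.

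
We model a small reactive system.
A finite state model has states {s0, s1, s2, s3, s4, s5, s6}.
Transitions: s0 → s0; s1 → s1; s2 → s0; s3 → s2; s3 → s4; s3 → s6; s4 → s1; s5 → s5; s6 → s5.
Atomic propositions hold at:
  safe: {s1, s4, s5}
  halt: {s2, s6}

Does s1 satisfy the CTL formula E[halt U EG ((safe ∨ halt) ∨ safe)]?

Sat(safe ∨ halt) = {s1, s2, s4, s5, s6}
Sat((safe ∨ halt) ∨ safe) = {s1, s2, s4, s5, s6}
EG ((safe ∨ halt) ∨ safe): greatest fixpoint, start Z0 = {s1, s2, s4, s5, s6}, keep only states in Sat with some successor in Z. Z1 = {s1, s4, s5, s6}; fixed.
Sat(EG ((safe ∨ halt) ∨ safe)) = {s1, s4, s5, s6}
E[halt U EG ((safe ∨ halt) ∨ safe)]: least fixpoint, start Z0 = Sat(EG ((safe ∨ halt) ∨ safe)) = {s1, s4, s5, s6}, add states in Sat(halt) with some successor in Z. Already a fixed point.
Sat(E[halt U EG ((safe ∨ halt) ∨ safe)]) = {s1, s4, s5, s6}
s1 ∈ Sat(E[halt U EG ((safe ∨ halt) ∨ safe)]) = {s1, s4, s5, s6}, so the formula holds at s1.

Yes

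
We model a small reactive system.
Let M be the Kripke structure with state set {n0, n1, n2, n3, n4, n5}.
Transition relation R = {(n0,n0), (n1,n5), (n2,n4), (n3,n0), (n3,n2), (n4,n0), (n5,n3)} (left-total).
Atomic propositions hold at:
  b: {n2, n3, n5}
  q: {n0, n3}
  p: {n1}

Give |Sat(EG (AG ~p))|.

Sat(~p) = {n0, n2, n3, n4, n5}
AG ~p: greatest fixpoint, start Z0 = {n0, n2, n3, n4, n5}, keep only states in Sat with every successor in Z. Already a fixed point.
Sat(AG ~p) = {n0, n2, n3, n4, n5}
EG (AG ~p): greatest fixpoint, start Z0 = {n0, n2, n3, n4, n5}, keep only states in Sat with some successor in Z. Already a fixed point.
Sat(EG (AG ~p)) = {n0, n2, n3, n4, n5}
|Sat(EG (AG ~p))| = |{n0, n2, n3, n4, n5}| = 5.

5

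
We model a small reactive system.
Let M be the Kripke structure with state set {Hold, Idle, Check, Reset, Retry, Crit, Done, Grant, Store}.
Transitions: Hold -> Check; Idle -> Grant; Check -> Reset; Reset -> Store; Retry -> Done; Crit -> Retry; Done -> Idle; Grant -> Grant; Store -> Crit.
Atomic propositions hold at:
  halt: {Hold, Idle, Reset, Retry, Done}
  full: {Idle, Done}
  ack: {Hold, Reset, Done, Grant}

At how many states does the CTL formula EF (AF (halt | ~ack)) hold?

8

Sat(~ack) = {Idle, Check, Retry, Crit, Store}
Sat(halt | ~ack) = {Hold, Idle, Check, Reset, Retry, Crit, Done, Store}
AF (halt | ~ack): least fixpoint, start Z0 = {Hold, Idle, Check, Reset, Retry, Crit, Done, Store}, add states with every successor in Z. Already a fixed point.
Sat(AF (halt | ~ack)) = {Hold, Idle, Check, Reset, Retry, Crit, Done, Store}
EF (AF (halt | ~ack)): least fixpoint, start Z0 = {Hold, Idle, Check, Reset, Retry, Crit, Done, Store}, add states with some successor in Z. Already a fixed point.
Sat(EF (AF (halt | ~ack))) = {Hold, Idle, Check, Reset, Retry, Crit, Done, Store}
|Sat(EF (AF (halt | ~ack)))| = |{Hold, Idle, Check, Reset, Retry, Crit, Done, Store}| = 8.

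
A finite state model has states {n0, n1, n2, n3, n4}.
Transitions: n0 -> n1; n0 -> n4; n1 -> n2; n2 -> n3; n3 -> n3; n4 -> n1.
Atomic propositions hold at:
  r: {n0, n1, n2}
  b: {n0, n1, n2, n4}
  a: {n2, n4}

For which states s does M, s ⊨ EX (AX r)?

Sat(AX r) = {s : every successor in {n0, n1, n2}} = {n1, n4}
Sat(EX (AX r)) = {s : some successor in {n1, n4}} = {n0, n4}

{n0, n4}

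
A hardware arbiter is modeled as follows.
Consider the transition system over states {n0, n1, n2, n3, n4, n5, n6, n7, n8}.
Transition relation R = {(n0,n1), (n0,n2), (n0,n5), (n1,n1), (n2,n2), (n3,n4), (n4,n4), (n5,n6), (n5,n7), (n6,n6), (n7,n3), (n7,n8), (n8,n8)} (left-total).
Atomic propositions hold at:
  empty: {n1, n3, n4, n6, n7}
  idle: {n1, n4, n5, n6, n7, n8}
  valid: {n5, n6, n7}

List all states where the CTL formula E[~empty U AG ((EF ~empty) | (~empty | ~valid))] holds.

Sat(~empty) = {n0, n2, n5, n8}
EF ~empty: least fixpoint, start Z0 = {n0, n2, n5, n8}, add states with some successor in Z. Z1 = {n0, n2, n5, n7, n8}; fixed.
Sat(EF ~empty) = {n0, n2, n5, n7, n8}
Sat(~valid) = {n0, n1, n2, n3, n4, n8}
Sat(~empty | ~valid) = {n0, n1, n2, n3, n4, n5, n8}
Sat((EF ~empty) | (~empty | ~valid)) = {n0, n1, n2, n3, n4, n5, n7, n8}
AG ((EF ~empty) | (~empty | ~valid)): greatest fixpoint, start Z0 = {n0, n1, n2, n3, n4, n5, n7, n8}, keep only states in Sat with every successor in Z. Z1 = {n0, n1, n2, n3, n4, n7, n8}; Z2 = {n1, n2, n3, n4, n7, n8}; fixed.
Sat(AG ((EF ~empty) | (~empty | ~valid))) = {n1, n2, n3, n4, n7, n8}
E[~empty U AG ((EF ~empty) | (~empty | ~valid))]: least fixpoint, start Z0 = Sat(AG ((EF ~empty) | (~empty | ~valid))) = {n1, n2, n3, n4, n7, n8}, add states in Sat(~empty) with some successor in Z. Z1 = {n0, n1, n2, n3, n4, n5, n7, n8}; fixed.
Sat(E[~empty U AG ((EF ~empty) | (~empty | ~valid))]) = {n0, n1, n2, n3, n4, n5, n7, n8}

{n0, n1, n2, n3, n4, n5, n7, n8}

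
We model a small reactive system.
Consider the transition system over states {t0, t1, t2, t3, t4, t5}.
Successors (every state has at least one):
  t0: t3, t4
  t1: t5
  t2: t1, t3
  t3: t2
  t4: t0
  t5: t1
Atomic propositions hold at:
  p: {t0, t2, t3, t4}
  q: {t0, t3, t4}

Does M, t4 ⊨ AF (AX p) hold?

Sat(AX p) = {s : every successor in {t0, t2, t3, t4}} = {t0, t3, t4}
AF (AX p): least fixpoint, start Z0 = {t0, t3, t4}, add states with every successor in Z. Already a fixed point.
Sat(AF (AX p)) = {t0, t3, t4}
t4 ∈ Sat(AF (AX p)) = {t0, t3, t4}, so the formula holds at t4.

Yes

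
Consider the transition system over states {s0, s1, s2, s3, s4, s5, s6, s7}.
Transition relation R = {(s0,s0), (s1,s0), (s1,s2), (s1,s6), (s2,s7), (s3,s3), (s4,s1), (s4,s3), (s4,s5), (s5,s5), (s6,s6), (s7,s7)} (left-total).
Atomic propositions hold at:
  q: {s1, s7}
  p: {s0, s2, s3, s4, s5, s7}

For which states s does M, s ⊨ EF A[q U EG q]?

EG q: greatest fixpoint, start Z0 = {s1, s7}, keep only states in Sat with some successor in Z. Z1 = {s7}; fixed.
Sat(EG q) = {s7}
A[q U EG q]: least fixpoint, start Z0 = Sat(EG q) = {s7}, add states in Sat(q) with every successor in Z. Already a fixed point.
Sat(A[q U EG q]) = {s7}
EF A[q U EG q]: least fixpoint, start Z0 = {s7}, add states with some successor in Z. Z1 = {s2, s7}; Z2 = {s1, s2, s7}; Z3 = {s1, s2, s4, s7}; fixed.
Sat(EF A[q U EG q]) = {s1, s2, s4, s7}

{s1, s2, s4, s7}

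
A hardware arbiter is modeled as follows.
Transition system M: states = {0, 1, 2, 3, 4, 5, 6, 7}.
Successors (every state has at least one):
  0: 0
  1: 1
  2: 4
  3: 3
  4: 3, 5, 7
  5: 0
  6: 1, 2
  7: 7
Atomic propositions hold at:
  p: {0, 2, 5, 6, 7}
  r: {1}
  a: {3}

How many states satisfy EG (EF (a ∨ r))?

Sat(a ∨ r) = {1, 3}
EF (a ∨ r): least fixpoint, start Z0 = {1, 3}, add states with some successor in Z. Z1 = {1, 3, 4, 6}; Z2 = {1, 2, 3, 4, 6}; fixed.
Sat(EF (a ∨ r)) = {1, 2, 3, 4, 6}
EG (EF (a ∨ r)): greatest fixpoint, start Z0 = {1, 2, 3, 4, 6}, keep only states in Sat with some successor in Z. Already a fixed point.
Sat(EG (EF (a ∨ r))) = {1, 2, 3, 4, 6}
|Sat(EG (EF (a ∨ r)))| = |{1, 2, 3, 4, 6}| = 5.

5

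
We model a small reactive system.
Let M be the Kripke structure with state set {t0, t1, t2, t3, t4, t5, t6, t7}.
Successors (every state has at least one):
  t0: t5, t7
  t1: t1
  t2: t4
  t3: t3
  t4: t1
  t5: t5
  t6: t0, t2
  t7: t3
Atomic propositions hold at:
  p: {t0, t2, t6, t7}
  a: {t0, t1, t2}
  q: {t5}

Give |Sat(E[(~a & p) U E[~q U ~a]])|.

7

Sat(~a) = {t3, t4, t5, t6, t7}
Sat(~a & p) = {t6, t7}
Sat(~q) = {t0, t1, t2, t3, t4, t6, t7}
E[~q U ~a]: least fixpoint, start Z0 = Sat(~a) = {t3, t4, t5, t6, t7}, add states in Sat(~q) with some successor in Z. Z1 = {t0, t2, t3, t4, t5, t6, t7}; fixed.
Sat(E[~q U ~a]) = {t0, t2, t3, t4, t5, t6, t7}
E[(~a & p) U E[~q U ~a]]: least fixpoint, start Z0 = Sat(E[~q U ~a]) = {t0, t2, t3, t4, t5, t6, t7}, add states in Sat(~a & p) with some successor in Z. Already a fixed point.
Sat(E[(~a & p) U E[~q U ~a]]) = {t0, t2, t3, t4, t5, t6, t7}
|Sat(E[(~a & p) U E[~q U ~a]])| = |{t0, t2, t3, t4, t5, t6, t7}| = 7.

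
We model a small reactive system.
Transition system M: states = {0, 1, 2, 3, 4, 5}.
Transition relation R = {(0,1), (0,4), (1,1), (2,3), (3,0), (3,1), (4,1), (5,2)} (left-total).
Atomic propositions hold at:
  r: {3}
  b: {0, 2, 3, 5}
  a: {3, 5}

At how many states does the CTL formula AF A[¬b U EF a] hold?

Sat(¬b) = {1, 4}
EF a: least fixpoint, start Z0 = {3, 5}, add states with some successor in Z. Z1 = {2, 3, 5}; fixed.
Sat(EF a) = {2, 3, 5}
A[¬b U EF a]: least fixpoint, start Z0 = Sat(EF a) = {2, 3, 5}, add states in Sat(¬b) with every successor in Z. Already a fixed point.
Sat(A[¬b U EF a]) = {2, 3, 5}
AF A[¬b U EF a]: least fixpoint, start Z0 = {2, 3, 5}, add states with every successor in Z. Already a fixed point.
Sat(AF A[¬b U EF a]) = {2, 3, 5}
|Sat(AF A[¬b U EF a])| = |{2, 3, 5}| = 3.

3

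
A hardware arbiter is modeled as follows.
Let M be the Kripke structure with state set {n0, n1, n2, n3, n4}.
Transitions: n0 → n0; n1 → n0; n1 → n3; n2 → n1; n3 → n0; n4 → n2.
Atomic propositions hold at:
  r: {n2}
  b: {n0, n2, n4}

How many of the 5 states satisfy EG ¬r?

Sat(¬r) = {n0, n1, n3, n4}
EG ¬r: greatest fixpoint, start Z0 = {n0, n1, n3, n4}, keep only states in Sat with some successor in Z. Z1 = {n0, n1, n3}; fixed.
Sat(EG ¬r) = {n0, n1, n3}
|Sat(EG ¬r)| = |{n0, n1, n3}| = 3.

3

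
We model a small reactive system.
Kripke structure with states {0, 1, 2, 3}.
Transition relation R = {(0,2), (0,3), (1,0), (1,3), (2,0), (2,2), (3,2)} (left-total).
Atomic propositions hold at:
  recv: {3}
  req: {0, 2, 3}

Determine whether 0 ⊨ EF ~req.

No

Sat(~req) = {1}
EF ~req: least fixpoint, start Z0 = {1}, add states with some successor in Z. Already a fixed point.
Sat(EF ~req) = {1}
0 ∉ Sat(EF ~req) = {1}, so the formula does not hold at 0.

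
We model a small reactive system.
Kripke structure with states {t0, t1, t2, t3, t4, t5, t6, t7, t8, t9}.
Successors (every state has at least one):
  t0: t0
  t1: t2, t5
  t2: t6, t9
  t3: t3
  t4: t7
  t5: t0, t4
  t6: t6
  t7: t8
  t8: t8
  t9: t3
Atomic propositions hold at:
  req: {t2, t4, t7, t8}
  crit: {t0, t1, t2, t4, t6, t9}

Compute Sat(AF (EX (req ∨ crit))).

{t0, t1, t2, t4, t5, t6, t7, t8}

Sat(req ∨ crit) = {t0, t1, t2, t4, t6, t7, t8, t9}
Sat(EX (req ∨ crit)) = {s : some successor in {t0, t1, t2, t4, t6, t7, t8, t9}} = {t0, t1, t2, t4, t5, t6, t7, t8}
AF (EX (req ∨ crit)): least fixpoint, start Z0 = {t0, t1, t2, t4, t5, t6, t7, t8}, add states with every successor in Z. Already a fixed point.
Sat(AF (EX (req ∨ crit))) = {t0, t1, t2, t4, t5, t6, t7, t8}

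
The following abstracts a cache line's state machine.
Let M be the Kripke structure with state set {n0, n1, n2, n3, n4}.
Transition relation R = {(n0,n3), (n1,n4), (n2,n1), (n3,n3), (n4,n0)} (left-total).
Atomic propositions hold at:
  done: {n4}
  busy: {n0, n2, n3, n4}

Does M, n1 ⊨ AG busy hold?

AG busy: greatest fixpoint, start Z0 = {n0, n2, n3, n4}, keep only states in Sat with every successor in Z. Z1 = {n0, n3, n4}; fixed.
Sat(AG busy) = {n0, n3, n4}
n1 ∉ Sat(AG busy) = {n0, n3, n4}, so the formula does not hold at n1.

No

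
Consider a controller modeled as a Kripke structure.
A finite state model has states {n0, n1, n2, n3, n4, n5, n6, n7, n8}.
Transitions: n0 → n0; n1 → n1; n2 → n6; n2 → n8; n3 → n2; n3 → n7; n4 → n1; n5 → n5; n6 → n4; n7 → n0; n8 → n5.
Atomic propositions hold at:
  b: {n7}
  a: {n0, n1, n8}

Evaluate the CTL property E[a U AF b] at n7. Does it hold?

Yes

AF b: least fixpoint, start Z0 = {n7}, add states with every successor in Z. Already a fixed point.
Sat(AF b) = {n7}
E[a U AF b]: least fixpoint, start Z0 = Sat(AF b) = {n7}, add states in Sat(a) with some successor in Z. Already a fixed point.
Sat(E[a U AF b]) = {n7}
n7 ∈ Sat(E[a U AF b]) = {n7}, so the formula holds at n7.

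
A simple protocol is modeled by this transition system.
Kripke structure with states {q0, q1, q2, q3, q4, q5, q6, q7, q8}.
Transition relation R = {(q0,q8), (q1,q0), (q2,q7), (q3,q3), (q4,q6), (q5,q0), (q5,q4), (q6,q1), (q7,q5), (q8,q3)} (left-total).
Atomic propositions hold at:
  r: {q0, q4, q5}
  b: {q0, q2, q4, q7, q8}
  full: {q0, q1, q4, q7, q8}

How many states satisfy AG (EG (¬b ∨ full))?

Sat(¬b) = {q1, q3, q5, q6}
Sat(¬b ∨ full) = {q0, q1, q3, q4, q5, q6, q7, q8}
EG (¬b ∨ full): greatest fixpoint, start Z0 = {q0, q1, q3, q4, q5, q6, q7, q8}, keep only states in Sat with some successor in Z. Already a fixed point.
Sat(EG (¬b ∨ full)) = {q0, q1, q3, q4, q5, q6, q7, q8}
AG (EG (¬b ∨ full)): greatest fixpoint, start Z0 = {q0, q1, q3, q4, q5, q6, q7, q8}, keep only states in Sat with every successor in Z. Already a fixed point.
Sat(AG (EG (¬b ∨ full))) = {q0, q1, q3, q4, q5, q6, q7, q8}
|Sat(AG (EG (¬b ∨ full)))| = |{q0, q1, q3, q4, q5, q6, q7, q8}| = 8.

8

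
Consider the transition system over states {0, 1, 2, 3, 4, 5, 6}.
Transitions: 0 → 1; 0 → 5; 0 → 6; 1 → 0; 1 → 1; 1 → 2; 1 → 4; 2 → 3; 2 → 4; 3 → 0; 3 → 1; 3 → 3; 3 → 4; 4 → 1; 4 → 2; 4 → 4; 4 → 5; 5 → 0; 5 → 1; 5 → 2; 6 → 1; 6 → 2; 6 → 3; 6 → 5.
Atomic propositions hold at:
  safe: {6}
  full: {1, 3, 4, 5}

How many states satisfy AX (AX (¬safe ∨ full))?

Sat(¬safe) = {0, 1, 2, 3, 4, 5}
Sat(¬safe ∨ full) = {0, 1, 2, 3, 4, 5}
Sat(AX (¬safe ∨ full)) = {s : every successor in {0, 1, 2, 3, 4, 5}} = {1, 2, 3, 4, 5, 6}
Sat(AX (AX (¬safe ∨ full))) = {s : every successor in {1, 2, 3, 4, 5, 6}} = {0, 2, 4, 6}
|Sat(AX (AX (¬safe ∨ full)))| = |{0, 2, 4, 6}| = 4.

4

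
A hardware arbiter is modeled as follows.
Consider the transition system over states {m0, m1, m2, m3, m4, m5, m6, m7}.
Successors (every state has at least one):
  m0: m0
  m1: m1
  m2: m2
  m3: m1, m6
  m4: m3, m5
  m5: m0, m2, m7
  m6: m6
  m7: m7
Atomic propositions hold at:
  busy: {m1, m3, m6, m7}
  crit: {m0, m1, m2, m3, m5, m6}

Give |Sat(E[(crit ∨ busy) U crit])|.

Sat(crit ∨ busy) = {m0, m1, m2, m3, m5, m6, m7}
E[(crit ∨ busy) U crit]: least fixpoint, start Z0 = Sat(crit) = {m0, m1, m2, m3, m5, m6}, add states in Sat(crit ∨ busy) with some successor in Z. Already a fixed point.
Sat(E[(crit ∨ busy) U crit]) = {m0, m1, m2, m3, m5, m6}
|Sat(E[(crit ∨ busy) U crit])| = |{m0, m1, m2, m3, m5, m6}| = 6.

6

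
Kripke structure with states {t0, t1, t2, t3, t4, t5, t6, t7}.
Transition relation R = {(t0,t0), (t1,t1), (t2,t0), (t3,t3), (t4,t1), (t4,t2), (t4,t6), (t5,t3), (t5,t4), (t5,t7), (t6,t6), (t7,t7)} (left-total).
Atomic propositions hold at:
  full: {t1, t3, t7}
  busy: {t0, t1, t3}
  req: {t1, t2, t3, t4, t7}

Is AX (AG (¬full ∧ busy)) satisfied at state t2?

Sat(¬full) = {t0, t2, t4, t5, t6}
Sat(¬full ∧ busy) = {t0}
AG (¬full ∧ busy): greatest fixpoint, start Z0 = {t0}, keep only states in Sat with every successor in Z. Already a fixed point.
Sat(AG (¬full ∧ busy)) = {t0}
Sat(AX (AG (¬full ∧ busy))) = {s : every successor in {t0}} = {t0, t2}
t2 ∈ Sat(AX (AG (¬full ∧ busy))) = {t0, t2}, so the formula holds at t2.

Yes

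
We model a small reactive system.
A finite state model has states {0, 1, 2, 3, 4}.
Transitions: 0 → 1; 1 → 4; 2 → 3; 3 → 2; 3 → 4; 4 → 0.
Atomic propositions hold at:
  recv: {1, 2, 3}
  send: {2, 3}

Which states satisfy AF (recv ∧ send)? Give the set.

Sat(recv ∧ send) = {2, 3}
AF (recv ∧ send): least fixpoint, start Z0 = {2, 3}, add states with every successor in Z. Already a fixed point.
Sat(AF (recv ∧ send)) = {2, 3}

{2, 3}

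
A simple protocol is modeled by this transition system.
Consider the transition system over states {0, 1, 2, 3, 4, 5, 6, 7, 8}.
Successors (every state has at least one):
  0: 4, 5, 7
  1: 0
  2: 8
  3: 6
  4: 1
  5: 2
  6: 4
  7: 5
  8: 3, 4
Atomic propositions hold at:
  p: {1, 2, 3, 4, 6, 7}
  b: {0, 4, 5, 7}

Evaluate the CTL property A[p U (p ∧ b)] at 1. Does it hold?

Sat(p ∧ b) = {4, 7}
A[p U (p ∧ b)]: least fixpoint, start Z0 = Sat((p ∧ b)) = {4, 7}, add states in Sat(p) with every successor in Z. Z1 = {4, 6, 7}; Z2 = {3, 4, 6, 7}; fixed.
Sat(A[p U (p ∧ b)]) = {3, 4, 6, 7}
1 ∉ Sat(A[p U (p ∧ b)]) = {3, 4, 6, 7}, so the formula does not hold at 1.

No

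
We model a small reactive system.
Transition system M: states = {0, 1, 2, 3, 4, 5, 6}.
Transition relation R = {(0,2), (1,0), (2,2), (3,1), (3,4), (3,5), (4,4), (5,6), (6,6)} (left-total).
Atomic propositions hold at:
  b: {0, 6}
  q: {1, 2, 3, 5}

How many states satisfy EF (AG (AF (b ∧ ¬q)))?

Sat(¬q) = {0, 4, 6}
Sat(b ∧ ¬q) = {0, 6}
AF (b ∧ ¬q): least fixpoint, start Z0 = {0, 6}, add states with every successor in Z. Z1 = {0, 1, 5, 6}; fixed.
Sat(AF (b ∧ ¬q)) = {0, 1, 5, 6}
AG (AF (b ∧ ¬q)): greatest fixpoint, start Z0 = {0, 1, 5, 6}, keep only states in Sat with every successor in Z. Z1 = {1, 5, 6}; Z2 = {5, 6}; fixed.
Sat(AG (AF (b ∧ ¬q))) = {5, 6}
EF (AG (AF (b ∧ ¬q))): least fixpoint, start Z0 = {5, 6}, add states with some successor in Z. Z1 = {3, 5, 6}; fixed.
Sat(EF (AG (AF (b ∧ ¬q)))) = {3, 5, 6}
|Sat(EF (AG (AF (b ∧ ¬q))))| = |{3, 5, 6}| = 3.

3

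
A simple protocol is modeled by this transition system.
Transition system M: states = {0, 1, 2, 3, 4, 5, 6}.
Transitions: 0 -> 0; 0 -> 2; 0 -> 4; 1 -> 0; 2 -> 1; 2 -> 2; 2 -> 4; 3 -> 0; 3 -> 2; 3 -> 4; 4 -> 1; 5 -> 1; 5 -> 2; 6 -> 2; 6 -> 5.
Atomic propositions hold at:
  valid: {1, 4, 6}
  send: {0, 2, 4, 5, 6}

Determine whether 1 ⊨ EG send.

No

EG send: greatest fixpoint, start Z0 = {0, 2, 4, 5, 6}, keep only states in Sat with some successor in Z. Z1 = {0, 2, 5, 6}; fixed.
Sat(EG send) = {0, 2, 5, 6}
1 ∉ Sat(EG send) = {0, 2, 5, 6}, so the formula does not hold at 1.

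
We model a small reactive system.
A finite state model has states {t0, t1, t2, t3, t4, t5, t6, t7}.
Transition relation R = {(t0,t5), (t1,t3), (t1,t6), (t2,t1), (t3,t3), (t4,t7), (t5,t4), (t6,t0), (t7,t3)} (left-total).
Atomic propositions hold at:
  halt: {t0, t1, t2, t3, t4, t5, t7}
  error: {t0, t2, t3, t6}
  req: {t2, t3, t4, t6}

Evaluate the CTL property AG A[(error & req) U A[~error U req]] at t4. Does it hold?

Yes

Sat(error & req) = {t2, t3, t6}
Sat(~error) = {t1, t4, t5, t7}
A[~error U req]: least fixpoint, start Z0 = Sat(req) = {t2, t3, t4, t6}, add states in Sat(~error) with every successor in Z. Z1 = {t1, t2, t3, t4, t5, t6, t7}; fixed.
Sat(A[~error U req]) = {t1, t2, t3, t4, t5, t6, t7}
A[(error & req) U A[~error U req]]: least fixpoint, start Z0 = Sat(A[~error U req]) = {t1, t2, t3, t4, t5, t6, t7}, add states in Sat(error & req) with every successor in Z. Already a fixed point.
Sat(A[(error & req) U A[~error U req]]) = {t1, t2, t3, t4, t5, t6, t7}
AG A[(error & req) U A[~error U req]]: greatest fixpoint, start Z0 = {t1, t2, t3, t4, t5, t6, t7}, keep only states in Sat with every successor in Z. Z1 = {t1, t2, t3, t4, t5, t7}; Z2 = {t2, t3, t4, t5, t7}; Z3 = {t3, t4, t5, t7}; fixed.
Sat(AG A[(error & req) U A[~error U req]]) = {t3, t4, t5, t7}
t4 ∈ Sat(AG A[(error & req) U A[~error U req]]) = {t3, t4, t5, t7}, so the formula holds at t4.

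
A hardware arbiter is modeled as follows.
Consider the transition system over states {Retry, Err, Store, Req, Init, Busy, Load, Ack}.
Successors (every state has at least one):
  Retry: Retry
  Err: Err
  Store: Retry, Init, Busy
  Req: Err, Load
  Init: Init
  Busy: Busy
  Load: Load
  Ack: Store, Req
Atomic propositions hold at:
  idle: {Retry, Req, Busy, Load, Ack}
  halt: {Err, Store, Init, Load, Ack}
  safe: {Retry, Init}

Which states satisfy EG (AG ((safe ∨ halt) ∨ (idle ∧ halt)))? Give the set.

{Retry, Err, Init, Load}

Sat(safe ∨ halt) = {Retry, Err, Store, Init, Load, Ack}
Sat(idle ∧ halt) = {Load, Ack}
Sat((safe ∨ halt) ∨ (idle ∧ halt)) = {Retry, Err, Store, Init, Load, Ack}
AG ((safe ∨ halt) ∨ (idle ∧ halt)): greatest fixpoint, start Z0 = {Retry, Err, Store, Init, Load, Ack}, keep only states in Sat with every successor in Z. Z1 = {Retry, Err, Init, Load}; fixed.
Sat(AG ((safe ∨ halt) ∨ (idle ∧ halt))) = {Retry, Err, Init, Load}
EG (AG ((safe ∨ halt) ∨ (idle ∧ halt))): greatest fixpoint, start Z0 = {Retry, Err, Init, Load}, keep only states in Sat with some successor in Z. Already a fixed point.
Sat(EG (AG ((safe ∨ halt) ∨ (idle ∧ halt)))) = {Retry, Err, Init, Load}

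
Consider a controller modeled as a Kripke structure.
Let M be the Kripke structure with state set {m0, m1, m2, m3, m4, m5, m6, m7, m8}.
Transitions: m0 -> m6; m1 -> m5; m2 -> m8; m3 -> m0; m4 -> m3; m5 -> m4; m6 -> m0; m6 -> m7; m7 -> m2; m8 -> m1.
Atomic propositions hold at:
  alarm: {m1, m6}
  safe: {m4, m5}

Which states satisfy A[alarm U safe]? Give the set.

A[alarm U safe]: least fixpoint, start Z0 = Sat(safe) = {m4, m5}, add states in Sat(alarm) with every successor in Z. Z1 = {m1, m4, m5}; fixed.
Sat(A[alarm U safe]) = {m1, m4, m5}

{m1, m4, m5}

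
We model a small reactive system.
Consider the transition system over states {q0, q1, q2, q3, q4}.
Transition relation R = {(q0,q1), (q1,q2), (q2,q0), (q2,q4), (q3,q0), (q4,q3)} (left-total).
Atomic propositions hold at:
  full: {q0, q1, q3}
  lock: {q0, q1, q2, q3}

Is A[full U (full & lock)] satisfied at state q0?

Sat(full & lock) = {q0, q1, q3}
A[full U (full & lock)]: least fixpoint, start Z0 = Sat((full & lock)) = {q0, q1, q3}, add states in Sat(full) with every successor in Z. Already a fixed point.
Sat(A[full U (full & lock)]) = {q0, q1, q3}
q0 ∈ Sat(A[full U (full & lock)]) = {q0, q1, q3}, so the formula holds at q0.

Yes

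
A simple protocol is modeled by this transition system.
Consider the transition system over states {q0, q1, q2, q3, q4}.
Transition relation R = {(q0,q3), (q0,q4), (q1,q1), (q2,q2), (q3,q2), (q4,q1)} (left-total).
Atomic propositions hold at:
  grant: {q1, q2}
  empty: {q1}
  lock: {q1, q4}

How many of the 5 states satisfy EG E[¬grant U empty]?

Sat(¬grant) = {q0, q3, q4}
E[¬grant U empty]: least fixpoint, start Z0 = Sat(empty) = {q1}, add states in Sat(¬grant) with some successor in Z. Z1 = {q1, q4}; Z2 = {q0, q1, q4}; fixed.
Sat(E[¬grant U empty]) = {q0, q1, q4}
EG E[¬grant U empty]: greatest fixpoint, start Z0 = {q0, q1, q4}, keep only states in Sat with some successor in Z. Already a fixed point.
Sat(EG E[¬grant U empty]) = {q0, q1, q4}
|Sat(EG E[¬grant U empty])| = |{q0, q1, q4}| = 3.

3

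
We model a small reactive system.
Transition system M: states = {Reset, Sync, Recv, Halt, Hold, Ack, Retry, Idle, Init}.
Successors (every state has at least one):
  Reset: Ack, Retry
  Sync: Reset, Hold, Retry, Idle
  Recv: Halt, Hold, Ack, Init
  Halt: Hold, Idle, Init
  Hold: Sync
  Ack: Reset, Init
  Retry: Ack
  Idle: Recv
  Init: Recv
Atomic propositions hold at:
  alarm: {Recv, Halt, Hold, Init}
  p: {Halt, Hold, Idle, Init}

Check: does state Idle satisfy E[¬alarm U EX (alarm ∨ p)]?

Yes

Sat(¬alarm) = {Reset, Sync, Ack, Retry, Idle}
Sat(alarm ∨ p) = {Recv, Halt, Hold, Idle, Init}
Sat(EX (alarm ∨ p)) = {s : some successor in {Recv, Halt, Hold, Idle, Init}} = {Sync, Recv, Halt, Ack, Idle, Init}
E[¬alarm U EX (alarm ∨ p)]: least fixpoint, start Z0 = Sat(EX (alarm ∨ p)) = {Sync, Recv, Halt, Ack, Idle, Init}, add states in Sat(¬alarm) with some successor in Z. Z1 = {Reset, Sync, Recv, Halt, Ack, Retry, Idle, Init}; fixed.
Sat(E[¬alarm U EX (alarm ∨ p)]) = {Reset, Sync, Recv, Halt, Ack, Retry, Idle, Init}
Idle ∈ Sat(E[¬alarm U EX (alarm ∨ p)]) = {Reset, Sync, Recv, Halt, Ack, Retry, Idle, Init}, so the formula holds at Idle.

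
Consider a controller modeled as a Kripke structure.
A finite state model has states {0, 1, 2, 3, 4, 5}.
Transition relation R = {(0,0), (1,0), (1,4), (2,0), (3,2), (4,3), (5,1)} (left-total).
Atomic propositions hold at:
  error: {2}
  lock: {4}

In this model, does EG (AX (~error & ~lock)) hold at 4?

Sat(~error) = {0, 1, 3, 4, 5}
Sat(~lock) = {0, 1, 2, 3, 5}
Sat(~error & ~lock) = {0, 1, 3, 5}
Sat(AX (~error & ~lock)) = {s : every successor in {0, 1, 3, 5}} = {0, 2, 4, 5}
EG (AX (~error & ~lock)): greatest fixpoint, start Z0 = {0, 2, 4, 5}, keep only states in Sat with some successor in Z. Z1 = {0, 2}; fixed.
Sat(EG (AX (~error & ~lock))) = {0, 2}
4 ∉ Sat(EG (AX (~error & ~lock))) = {0, 2}, so the formula does not hold at 4.

No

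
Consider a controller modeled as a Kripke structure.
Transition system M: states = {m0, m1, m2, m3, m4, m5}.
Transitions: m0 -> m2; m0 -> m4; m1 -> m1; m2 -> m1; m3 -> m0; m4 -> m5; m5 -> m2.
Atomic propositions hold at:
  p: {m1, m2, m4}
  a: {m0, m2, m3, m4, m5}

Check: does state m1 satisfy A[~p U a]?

No

Sat(~p) = {m0, m3, m5}
A[~p U a]: least fixpoint, start Z0 = Sat(a) = {m0, m2, m3, m4, m5}, add states in Sat(~p) with every successor in Z. Already a fixed point.
Sat(A[~p U a]) = {m0, m2, m3, m4, m5}
m1 ∉ Sat(A[~p U a]) = {m0, m2, m3, m4, m5}, so the formula does not hold at m1.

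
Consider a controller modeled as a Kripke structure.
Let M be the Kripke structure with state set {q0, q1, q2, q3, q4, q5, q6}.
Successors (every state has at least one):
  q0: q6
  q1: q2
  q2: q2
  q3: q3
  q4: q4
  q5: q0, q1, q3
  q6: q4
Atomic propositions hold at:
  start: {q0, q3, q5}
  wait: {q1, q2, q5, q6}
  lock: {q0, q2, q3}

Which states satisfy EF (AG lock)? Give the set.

AG lock: greatest fixpoint, start Z0 = {q0, q2, q3}, keep only states in Sat with every successor in Z. Z1 = {q2, q3}; fixed.
Sat(AG lock) = {q2, q3}
EF (AG lock): least fixpoint, start Z0 = {q2, q3}, add states with some successor in Z. Z1 = {q1, q2, q3, q5}; fixed.
Sat(EF (AG lock)) = {q1, q2, q3, q5}

{q1, q2, q3, q5}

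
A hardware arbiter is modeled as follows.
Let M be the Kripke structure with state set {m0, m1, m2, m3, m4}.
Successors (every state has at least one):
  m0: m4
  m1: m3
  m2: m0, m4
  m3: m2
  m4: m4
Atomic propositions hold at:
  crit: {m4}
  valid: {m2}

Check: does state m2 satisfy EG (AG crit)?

AG crit: greatest fixpoint, start Z0 = {m4}, keep only states in Sat with every successor in Z. Already a fixed point.
Sat(AG crit) = {m4}
EG (AG crit): greatest fixpoint, start Z0 = {m4}, keep only states in Sat with some successor in Z. Already a fixed point.
Sat(EG (AG crit)) = {m4}
m2 ∉ Sat(EG (AG crit)) = {m4}, so the formula does not hold at m2.

No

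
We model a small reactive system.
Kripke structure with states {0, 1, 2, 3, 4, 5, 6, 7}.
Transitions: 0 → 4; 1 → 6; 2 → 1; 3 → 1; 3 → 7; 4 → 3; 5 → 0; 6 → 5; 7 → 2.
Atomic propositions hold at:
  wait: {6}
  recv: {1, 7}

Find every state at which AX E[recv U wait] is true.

{1, 2}

E[recv U wait]: least fixpoint, start Z0 = Sat(wait) = {6}, add states in Sat(recv) with some successor in Z. Z1 = {1, 6}; fixed.
Sat(E[recv U wait]) = {1, 6}
Sat(AX E[recv U wait]) = {s : every successor in {1, 6}} = {1, 2}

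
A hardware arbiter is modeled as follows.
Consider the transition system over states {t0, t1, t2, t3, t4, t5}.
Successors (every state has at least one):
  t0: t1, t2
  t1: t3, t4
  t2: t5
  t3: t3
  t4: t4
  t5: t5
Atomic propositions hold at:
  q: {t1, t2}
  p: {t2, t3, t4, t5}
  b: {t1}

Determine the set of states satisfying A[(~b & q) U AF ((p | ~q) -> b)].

{t1}

Sat(~b) = {t0, t2, t3, t4, t5}
Sat(~b & q) = {t2}
Sat(~q) = {t0, t3, t4, t5}
Sat(p | ~q) = {t0, t2, t3, t4, t5}
Sat((p | ~q) -> b) = {t1}
AF ((p | ~q) -> b): least fixpoint, start Z0 = {t1}, add states with every successor in Z. Already a fixed point.
Sat(AF ((p | ~q) -> b)) = {t1}
A[(~b & q) U AF ((p | ~q) -> b)]: least fixpoint, start Z0 = Sat(AF ((p | ~q) -> b)) = {t1}, add states in Sat(~b & q) with every successor in Z. Already a fixed point.
Sat(A[(~b & q) U AF ((p | ~q) -> b)]) = {t1}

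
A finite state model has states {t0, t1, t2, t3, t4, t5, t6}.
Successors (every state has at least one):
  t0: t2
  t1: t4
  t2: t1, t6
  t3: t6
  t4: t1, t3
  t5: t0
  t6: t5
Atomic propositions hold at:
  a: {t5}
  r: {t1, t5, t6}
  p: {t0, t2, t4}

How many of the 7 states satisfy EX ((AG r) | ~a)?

AG r: greatest fixpoint, start Z0 = {t1, t5, t6}, keep only states in Sat with every successor in Z. Z1 = {t6}; Z2 = ∅; fixed.
Sat(AG r) = ∅
Sat(~a) = {t0, t1, t2, t3, t4, t6}
Sat((AG r) | ~a) = {t0, t1, t2, t3, t4, t6}
Sat(EX ((AG r) | ~a)) = {s : some successor in {t0, t1, t2, t3, t4, t6}} = {t0, t1, t2, t3, t4, t5}
|Sat(EX ((AG r) | ~a))| = |{t0, t1, t2, t3, t4, t5}| = 6.

6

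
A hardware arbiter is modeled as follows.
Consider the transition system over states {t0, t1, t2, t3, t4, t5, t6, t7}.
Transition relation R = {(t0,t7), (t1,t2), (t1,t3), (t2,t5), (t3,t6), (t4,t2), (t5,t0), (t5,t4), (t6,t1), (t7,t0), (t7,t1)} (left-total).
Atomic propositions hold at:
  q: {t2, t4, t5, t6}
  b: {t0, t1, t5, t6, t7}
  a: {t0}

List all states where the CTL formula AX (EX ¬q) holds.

{t0, t2, t3, t6, t7}

Sat(¬q) = {t0, t1, t3, t7}
Sat(EX ¬q) = {s : some successor in {t0, t1, t3, t7}} = {t0, t1, t5, t6, t7}
Sat(AX (EX ¬q)) = {s : every successor in {t0, t1, t5, t6, t7}} = {t0, t2, t3, t6, t7}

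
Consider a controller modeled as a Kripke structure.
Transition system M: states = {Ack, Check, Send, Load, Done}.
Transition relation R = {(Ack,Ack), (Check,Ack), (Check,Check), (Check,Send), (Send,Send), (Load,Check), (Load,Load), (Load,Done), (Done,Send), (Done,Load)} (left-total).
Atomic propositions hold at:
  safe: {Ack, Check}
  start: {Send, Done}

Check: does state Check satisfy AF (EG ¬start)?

Sat(¬start) = {Ack, Check, Load}
EG ¬start: greatest fixpoint, start Z0 = {Ack, Check, Load}, keep only states in Sat with some successor in Z. Already a fixed point.
Sat(EG ¬start) = {Ack, Check, Load}
AF (EG ¬start): least fixpoint, start Z0 = {Ack, Check, Load}, add states with every successor in Z. Already a fixed point.
Sat(AF (EG ¬start)) = {Ack, Check, Load}
Check ∈ Sat(AF (EG ¬start)) = {Ack, Check, Load}, so the formula holds at Check.

Yes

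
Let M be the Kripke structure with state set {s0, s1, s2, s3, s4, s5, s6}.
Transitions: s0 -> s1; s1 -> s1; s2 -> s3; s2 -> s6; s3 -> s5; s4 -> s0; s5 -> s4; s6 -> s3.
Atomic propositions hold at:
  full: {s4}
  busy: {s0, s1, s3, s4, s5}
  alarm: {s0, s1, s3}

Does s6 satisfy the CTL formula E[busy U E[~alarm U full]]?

Sat(~alarm) = {s2, s4, s5, s6}
E[~alarm U full]: least fixpoint, start Z0 = Sat(full) = {s4}, add states in Sat(~alarm) with some successor in Z. Z1 = {s4, s5}; fixed.
Sat(E[~alarm U full]) = {s4, s5}
E[busy U E[~alarm U full]]: least fixpoint, start Z0 = Sat(E[~alarm U full]) = {s4, s5}, add states in Sat(busy) with some successor in Z. Z1 = {s3, s4, s5}; fixed.
Sat(E[busy U E[~alarm U full]]) = {s3, s4, s5}
s6 ∉ Sat(E[busy U E[~alarm U full]]) = {s3, s4, s5}, so the formula does not hold at s6.

No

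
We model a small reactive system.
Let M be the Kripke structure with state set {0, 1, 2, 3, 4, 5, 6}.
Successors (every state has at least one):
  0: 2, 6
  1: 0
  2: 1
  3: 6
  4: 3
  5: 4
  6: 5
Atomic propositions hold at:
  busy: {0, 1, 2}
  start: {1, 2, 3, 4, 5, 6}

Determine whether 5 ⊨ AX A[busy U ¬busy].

Sat(¬busy) = {3, 4, 5, 6}
A[busy U ¬busy]: least fixpoint, start Z0 = Sat(¬busy) = {3, 4, 5, 6}, add states in Sat(busy) with every successor in Z. Already a fixed point.
Sat(A[busy U ¬busy]) = {3, 4, 5, 6}
Sat(AX A[busy U ¬busy]) = {s : every successor in {3, 4, 5, 6}} = {3, 4, 5, 6}
5 ∈ Sat(AX A[busy U ¬busy]) = {3, 4, 5, 6}, so the formula holds at 5.

Yes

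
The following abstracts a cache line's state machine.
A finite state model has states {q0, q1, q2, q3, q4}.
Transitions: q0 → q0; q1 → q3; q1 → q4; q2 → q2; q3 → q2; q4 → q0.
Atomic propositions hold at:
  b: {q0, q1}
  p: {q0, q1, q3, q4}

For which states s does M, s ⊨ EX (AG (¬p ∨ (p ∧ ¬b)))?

{q1, q2, q3}

Sat(¬p) = {q2}
Sat(¬b) = {q2, q3, q4}
Sat(p ∧ ¬b) = {q3, q4}
Sat(¬p ∨ (p ∧ ¬b)) = {q2, q3, q4}
AG (¬p ∨ (p ∧ ¬b)): greatest fixpoint, start Z0 = {q2, q3, q4}, keep only states in Sat with every successor in Z. Z1 = {q2, q3}; fixed.
Sat(AG (¬p ∨ (p ∧ ¬b))) = {q2, q3}
Sat(EX (AG (¬p ∨ (p ∧ ¬b)))) = {s : some successor in {q2, q3}} = {q1, q2, q3}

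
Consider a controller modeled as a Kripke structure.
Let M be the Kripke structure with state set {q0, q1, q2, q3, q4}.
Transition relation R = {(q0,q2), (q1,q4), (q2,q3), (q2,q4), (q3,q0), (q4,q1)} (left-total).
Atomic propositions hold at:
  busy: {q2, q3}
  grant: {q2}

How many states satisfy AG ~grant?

Sat(~grant) = {q0, q1, q3, q4}
AG ~grant: greatest fixpoint, start Z0 = {q0, q1, q3, q4}, keep only states in Sat with every successor in Z. Z1 = {q1, q3, q4}; Z2 = {q1, q4}; fixed.
Sat(AG ~grant) = {q1, q4}
|Sat(AG ~grant)| = |{q1, q4}| = 2.

2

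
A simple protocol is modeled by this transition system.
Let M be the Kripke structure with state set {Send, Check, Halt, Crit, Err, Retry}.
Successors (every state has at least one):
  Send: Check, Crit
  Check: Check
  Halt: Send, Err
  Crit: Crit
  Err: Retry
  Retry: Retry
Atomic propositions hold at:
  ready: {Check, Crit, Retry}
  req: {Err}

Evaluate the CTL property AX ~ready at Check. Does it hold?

No

Sat(~ready) = {Send, Halt, Err}
Sat(AX ~ready) = {s : every successor in {Send, Halt, Err}} = {Halt}
Check ∉ Sat(AX ~ready) = {Halt}, so the formula does not hold at Check.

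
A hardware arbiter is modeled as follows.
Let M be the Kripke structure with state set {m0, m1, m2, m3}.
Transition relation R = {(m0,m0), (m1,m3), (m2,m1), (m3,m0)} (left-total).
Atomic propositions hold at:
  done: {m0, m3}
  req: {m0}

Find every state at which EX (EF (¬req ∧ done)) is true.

Sat(¬req) = {m1, m2, m3}
Sat(¬req ∧ done) = {m3}
EF (¬req ∧ done): least fixpoint, start Z0 = {m3}, add states with some successor in Z. Z1 = {m1, m3}; Z2 = {m1, m2, m3}; fixed.
Sat(EF (¬req ∧ done)) = {m1, m2, m3}
Sat(EX (EF (¬req ∧ done))) = {s : some successor in {m1, m2, m3}} = {m1, m2}

{m1, m2}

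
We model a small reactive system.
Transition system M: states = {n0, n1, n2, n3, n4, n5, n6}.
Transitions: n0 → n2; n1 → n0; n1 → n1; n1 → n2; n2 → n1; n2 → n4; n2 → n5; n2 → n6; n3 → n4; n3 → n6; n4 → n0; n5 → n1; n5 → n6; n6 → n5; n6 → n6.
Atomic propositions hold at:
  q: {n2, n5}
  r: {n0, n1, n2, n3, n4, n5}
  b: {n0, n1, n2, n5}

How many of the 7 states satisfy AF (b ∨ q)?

Sat(b ∨ q) = {n0, n1, n2, n5}
AF (b ∨ q): least fixpoint, start Z0 = {n0, n1, n2, n5}, add states with every successor in Z. Z1 = {n0, n1, n2, n4, n5}; fixed.
Sat(AF (b ∨ q)) = {n0, n1, n2, n4, n5}
|Sat(AF (b ∨ q))| = |{n0, n1, n2, n4, n5}| = 5.

5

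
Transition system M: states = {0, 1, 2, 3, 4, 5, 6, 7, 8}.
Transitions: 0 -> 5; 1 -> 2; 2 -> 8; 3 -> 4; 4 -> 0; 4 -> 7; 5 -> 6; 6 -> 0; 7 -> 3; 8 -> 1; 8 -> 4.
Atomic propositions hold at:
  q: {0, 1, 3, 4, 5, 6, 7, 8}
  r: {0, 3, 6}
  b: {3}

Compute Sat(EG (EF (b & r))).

{1, 2, 3, 4, 7, 8}

Sat(b & r) = {3}
EF (b & r): least fixpoint, start Z0 = {3}, add states with some successor in Z. Z1 = {3, 7}; Z2 = {3, 4, 7}; Z3 = {3, 4, 7, 8}; Z4 = {2, 3, 4, 7, 8}; Z5 = {1, 2, 3, 4, 7, 8}; fixed.
Sat(EF (b & r)) = {1, 2, 3, 4, 7, 8}
EG (EF (b & r)): greatest fixpoint, start Z0 = {1, 2, 3, 4, 7, 8}, keep only states in Sat with some successor in Z. Already a fixed point.
Sat(EG (EF (b & r))) = {1, 2, 3, 4, 7, 8}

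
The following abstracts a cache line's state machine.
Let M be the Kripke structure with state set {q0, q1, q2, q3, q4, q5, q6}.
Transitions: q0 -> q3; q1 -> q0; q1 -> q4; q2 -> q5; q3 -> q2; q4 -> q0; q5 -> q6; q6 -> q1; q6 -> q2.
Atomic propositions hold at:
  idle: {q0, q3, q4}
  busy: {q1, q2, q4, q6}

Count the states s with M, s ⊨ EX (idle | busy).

Sat(idle | busy) = {q0, q1, q2, q3, q4, q6}
Sat(EX (idle | busy)) = {s : some successor in {q0, q1, q2, q3, q4, q6}} = {q0, q1, q3, q4, q5, q6}
|Sat(EX (idle | busy))| = |{q0, q1, q3, q4, q5, q6}| = 6.

6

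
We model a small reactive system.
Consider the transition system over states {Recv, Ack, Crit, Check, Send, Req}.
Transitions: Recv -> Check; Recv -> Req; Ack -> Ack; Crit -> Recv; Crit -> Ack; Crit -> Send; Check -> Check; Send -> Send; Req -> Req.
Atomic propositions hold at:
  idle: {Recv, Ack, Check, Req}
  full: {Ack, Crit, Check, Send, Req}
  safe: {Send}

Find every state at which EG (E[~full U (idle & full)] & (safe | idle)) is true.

{Recv, Ack, Check, Req}

Sat(~full) = {Recv}
Sat(idle & full) = {Ack, Check, Req}
E[~full U (idle & full)]: least fixpoint, start Z0 = Sat((idle & full)) = {Ack, Check, Req}, add states in Sat(~full) with some successor in Z. Z1 = {Recv, Ack, Check, Req}; fixed.
Sat(E[~full U (idle & full)]) = {Recv, Ack, Check, Req}
Sat(safe | idle) = {Recv, Ack, Check, Send, Req}
Sat(E[~full U (idle & full)] & (safe | idle)) = {Recv, Ack, Check, Req}
EG (E[~full U (idle & full)] & (safe | idle)): greatest fixpoint, start Z0 = {Recv, Ack, Check, Req}, keep only states in Sat with some successor in Z. Already a fixed point.
Sat(EG (E[~full U (idle & full)] & (safe | idle))) = {Recv, Ack, Check, Req}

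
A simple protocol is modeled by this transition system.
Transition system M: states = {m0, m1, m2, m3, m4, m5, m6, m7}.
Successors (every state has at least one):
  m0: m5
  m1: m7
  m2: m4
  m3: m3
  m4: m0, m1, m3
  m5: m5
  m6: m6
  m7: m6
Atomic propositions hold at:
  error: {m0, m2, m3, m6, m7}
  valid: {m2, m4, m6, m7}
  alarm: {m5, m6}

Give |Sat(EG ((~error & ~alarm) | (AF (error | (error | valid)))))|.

6

Sat(~error) = {m1, m4, m5}
Sat(~alarm) = {m0, m1, m2, m3, m4, m7}
Sat(~error & ~alarm) = {m1, m4}
Sat(error | valid) = {m0, m2, m3, m4, m6, m7}
Sat(error | (error | valid)) = {m0, m2, m3, m4, m6, m7}
AF (error | (error | valid)): least fixpoint, start Z0 = {m0, m2, m3, m4, m6, m7}, add states with every successor in Z. Z1 = {m0, m1, m2, m3, m4, m6, m7}; fixed.
Sat(AF (error | (error | valid))) = {m0, m1, m2, m3, m4, m6, m7}
Sat((~error & ~alarm) | (AF (error | (error | valid)))) = {m0, m1, m2, m3, m4, m6, m7}
EG ((~error & ~alarm) | (AF (error | (error | valid)))): greatest fixpoint, start Z0 = {m0, m1, m2, m3, m4, m6, m7}, keep only states in Sat with some successor in Z. Z1 = {m1, m2, m3, m4, m6, m7}; fixed.
Sat(EG ((~error & ~alarm) | (AF (error | (error | valid))))) = {m1, m2, m3, m4, m6, m7}
|Sat(EG ((~error & ~alarm) | (AF (error | (error | valid)))))| = |{m1, m2, m3, m4, m6, m7}| = 6.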